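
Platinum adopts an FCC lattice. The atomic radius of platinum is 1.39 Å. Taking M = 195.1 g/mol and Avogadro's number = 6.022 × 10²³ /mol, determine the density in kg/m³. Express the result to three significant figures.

21300 kg/m³

In an FCC lattice, atoms touch along the face diagonal, so √2·a = 4r, giving a = 3.932 Å = 3.932 × 10^-8 cm.
With Z = 4, ρ = Z·M/(N_A·a³) = 4 × 195.1 / (6.022 × 10²³ × 6.077 × 10^-23) = 21.33 g/cm³ = 21300 kg/m³.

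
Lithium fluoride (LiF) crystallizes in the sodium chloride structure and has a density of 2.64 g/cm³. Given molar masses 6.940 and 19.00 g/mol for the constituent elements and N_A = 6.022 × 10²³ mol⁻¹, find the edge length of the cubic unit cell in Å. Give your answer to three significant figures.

M(LiF) = 25.94 g/mol; Z = 4 formula units per cell.
a³ = Z·M/(N_A·ρ) = 4 × 25.94 / (6.022 × 10²³ × 2.64) = 6.527 × 10^-23 cm³, so a = 4.026 × 10^-8 cm = 4.03 Å.

4.03 Å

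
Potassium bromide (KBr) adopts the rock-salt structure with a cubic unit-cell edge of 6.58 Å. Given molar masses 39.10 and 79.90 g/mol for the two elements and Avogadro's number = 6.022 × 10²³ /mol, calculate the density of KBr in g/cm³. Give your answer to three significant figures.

2.77 g/cm³

The rock-salt structure contains Z = 4 formula units per cell; M(KBr) = 39.10 + 79.90 = 119.0 g/mol.
a³ = (6.580 × 10^-8 cm)³ = 2.849 × 10^-22 cm³.
ρ = 4 × 119.0 / (6.022 × 10²³ × 2.849 × 10^-22) = 2.775 g/cm³.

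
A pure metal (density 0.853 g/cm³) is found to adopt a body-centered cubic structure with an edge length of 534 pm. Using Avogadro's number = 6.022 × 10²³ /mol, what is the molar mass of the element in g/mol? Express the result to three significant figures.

A BCC cell has Z = 2 atoms; a = 5.340 × 10^-8 cm.
M = ρ·N_A·a³/Z = 0.853 × 6.022 × 10²³ × 1.523 × 10^-22 / 2 = 39.1 g/mol.

39.1 g/mol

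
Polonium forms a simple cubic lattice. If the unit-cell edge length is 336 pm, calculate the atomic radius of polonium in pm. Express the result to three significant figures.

168 pm

In a simple cubic lattice, atoms touch along the cell edge, so a = 2r.
r = a/2 = 336/2 = 168 pm.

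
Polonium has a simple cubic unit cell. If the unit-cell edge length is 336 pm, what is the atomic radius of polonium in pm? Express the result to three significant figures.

168 pm

In a simple cubic lattice, atoms touch along the cell edge, so a = 2r.
r = a/2 = 336/2 = 168 pm.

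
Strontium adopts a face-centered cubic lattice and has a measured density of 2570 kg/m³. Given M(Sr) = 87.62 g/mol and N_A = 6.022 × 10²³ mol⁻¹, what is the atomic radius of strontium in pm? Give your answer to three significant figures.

For an FCC cell (Z = 4), a³ = Z·M/(N_A·ρ) = 4 × 87.62 / (6.022 × 10²³ × 2.570) = 2.265 × 10^-22 cm³, so a = 6.095 × 10^-8 cm = 609.5 pm.
Atoms touch along the face diagonal, so √2·a = 4r, so r = 0.3536 × a = 216 pm.

216 pm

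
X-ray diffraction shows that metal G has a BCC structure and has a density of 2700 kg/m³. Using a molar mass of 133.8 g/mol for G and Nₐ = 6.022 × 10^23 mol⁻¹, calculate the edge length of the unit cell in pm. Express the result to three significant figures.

548 pm

With Z = 2 atoms per BCC cell, a³ = Z·M/(N_A·ρ) = 2 × 133.8 / (6.022 × 10²³ × 2.700 g/cm³) = 1.646 × 10^-22 cm³.
a = (1.646 × 10^-22)^(1/3) = 5.480 × 10^-8 cm = 548 pm.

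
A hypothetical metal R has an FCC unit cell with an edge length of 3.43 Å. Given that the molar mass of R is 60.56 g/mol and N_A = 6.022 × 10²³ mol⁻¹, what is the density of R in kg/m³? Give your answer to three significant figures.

9970 kg/m³

An FCC unit cell contains Z = 4 atoms.
Cell volume: a³ = (3.43 Å)³ = (3.430 × 10^-8 cm)³ = 4.035 × 10^-23 cm³.
ρ = Z·M/(N_A·a³) = 4 × 60.56 / (6.022 × 10²³ × 4.035 × 10^-23) = 9.968 g/cm³ = 9970 kg/m³.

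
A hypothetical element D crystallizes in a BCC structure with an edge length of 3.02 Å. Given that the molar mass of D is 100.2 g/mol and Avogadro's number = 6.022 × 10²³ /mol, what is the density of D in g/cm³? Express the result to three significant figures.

12.1 g/cm³

A BCC unit cell contains Z = 2 atoms.
Cell volume: a³ = (3.02 Å)³ = (3.020 × 10^-8 cm)³ = 2.754 × 10^-23 cm³.
ρ = Z·M/(N_A·a³) = 2 × 100.2 / (6.022 × 10²³ × 2.754 × 10^-23) = 12.08 g/cm³.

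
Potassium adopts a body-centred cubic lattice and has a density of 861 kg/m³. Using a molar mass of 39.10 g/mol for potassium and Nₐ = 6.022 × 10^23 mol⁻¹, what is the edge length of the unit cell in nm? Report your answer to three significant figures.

With Z = 2 atoms per BCC cell, a³ = Z·M/(N_A·ρ) = 2 × 39.10 / (6.022 × 10²³ × 0.8610 g/cm³) = 1.508 × 10^-22 cm³.
a = (1.508 × 10^-22)^(1/3) = 5.323 × 10^-8 cm = 0.532 nm.

0.532 nm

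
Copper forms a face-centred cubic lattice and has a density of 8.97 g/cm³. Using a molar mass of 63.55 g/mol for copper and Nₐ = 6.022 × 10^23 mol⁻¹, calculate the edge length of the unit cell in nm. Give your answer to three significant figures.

0.361 nm

With Z = 4 atoms per FCC cell, a³ = Z·M/(N_A·ρ) = 4 × 63.55 / (6.022 × 10²³ × 8.970 g/cm³) = 4.706 × 10^-23 cm³.
a = (4.706 × 10^-23)^(1/3) = 3.610 × 10^-8 cm = 0.361 nm.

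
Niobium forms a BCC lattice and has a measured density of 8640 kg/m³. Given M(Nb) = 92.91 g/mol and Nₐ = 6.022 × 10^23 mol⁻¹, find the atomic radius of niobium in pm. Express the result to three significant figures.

For a BCC cell (Z = 2), a³ = Z·M/(N_A·ρ) = 2 × 92.91 / (6.022 × 10²³ × 8.640) = 3.571 × 10^-23 cm³, so a = 3.293 × 10^-8 cm = 329.3 pm.
Atoms touch along the body diagonal, so √3·a = 4r, so r = 0.4330 × a = 143 pm.

143 pm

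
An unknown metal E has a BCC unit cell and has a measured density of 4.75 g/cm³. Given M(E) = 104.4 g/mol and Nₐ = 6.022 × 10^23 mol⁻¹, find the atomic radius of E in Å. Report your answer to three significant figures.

1.81 Å

For a BCC cell (Z = 2), a³ = Z·M/(N_A·ρ) = 2 × 104.4 / (6.022 × 10²³ × 4.750) = 7.300 × 10^-23 cm³, so a = 4.179 × 10^-8 cm = 4.179 Å.
Atoms touch along the body diagonal, so √3·a = 4r, so r = 0.4330 × a = 1.81 Å.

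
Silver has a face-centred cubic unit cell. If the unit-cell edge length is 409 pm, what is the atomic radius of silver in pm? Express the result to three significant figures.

In an FCC lattice, atoms touch along the face diagonal, so √2·a = 4r.
r = √2·a/4 = 1.4142 × 409 / 4 = 145 pm.

145 pm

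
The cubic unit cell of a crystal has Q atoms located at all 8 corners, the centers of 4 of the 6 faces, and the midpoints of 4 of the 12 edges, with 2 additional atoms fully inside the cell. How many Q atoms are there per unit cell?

6

Corner atoms are shared by 8 cells (1/8 each), face atoms by 2 (1/2 each), edge atoms by 4 (1/4 each), interior atoms are unshared.
Net atoms = 8 × 1/8 + 4 × 1/2 + 4 × 1/4 + 2 = 1 + 2 + 1 + 2 = 6.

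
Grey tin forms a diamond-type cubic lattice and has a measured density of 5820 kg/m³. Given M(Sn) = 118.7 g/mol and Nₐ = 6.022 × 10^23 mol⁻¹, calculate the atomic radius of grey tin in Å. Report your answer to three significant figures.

1.40 Å

For a diamond cubic cell (Z = 8), a³ = Z·M/(N_A·ρ) = 8 × 118.7 / (6.022 × 10²³ × 5.820) = 2.709 × 10^-22 cm³, so a = 6.471 × 10^-8 cm = 6.471 Å.
Nearest neighbors lie along the body diagonal with √3·a = 8r, so r = 0.2165 × a = 1.40 Å.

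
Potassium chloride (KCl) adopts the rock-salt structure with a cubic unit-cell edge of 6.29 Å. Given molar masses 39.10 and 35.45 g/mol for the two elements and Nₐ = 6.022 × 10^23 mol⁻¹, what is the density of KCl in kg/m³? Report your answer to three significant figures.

The rock-salt structure contains Z = 4 formula units per cell; M(KCl) = 39.10 + 35.45 = 74.55 g/mol.
a³ = (6.290 × 10^-8 cm)³ = 2.489 × 10^-22 cm³.
ρ = 4 × 74.55 / (6.022 × 10²³ × 2.489 × 10^-22) = 1.990 g/cm³ = 1990 kg/m³.

1990 kg/m³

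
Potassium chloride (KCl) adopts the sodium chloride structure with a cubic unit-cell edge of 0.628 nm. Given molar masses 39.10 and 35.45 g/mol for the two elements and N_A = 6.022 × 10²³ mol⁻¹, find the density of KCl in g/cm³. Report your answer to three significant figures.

The sodium chloride structure contains Z = 4 formula units per cell; M(KCl) = 39.10 + 35.45 = 74.55 g/mol.
a³ = (6.280 × 10^-8 cm)³ = 2.477 × 10^-22 cm³.
ρ = 4 × 74.55 / (6.022 × 10²³ × 2.477 × 10^-22) = 1.999 g/cm³.

2.00 g/cm³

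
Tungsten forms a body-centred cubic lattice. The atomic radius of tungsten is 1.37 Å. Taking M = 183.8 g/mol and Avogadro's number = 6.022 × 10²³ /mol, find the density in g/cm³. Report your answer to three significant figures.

19.3 g/cm³

In a BCC lattice, atoms touch along the body diagonal, so √3·a = 4r, giving a = 3.164 Å = 3.164 × 10^-8 cm.
With Z = 2, ρ = Z·M/(N_A·a³) = 2 × 183.8 / (6.022 × 10²³ × 3.167 × 10^-23) = 19.27 g/cm³.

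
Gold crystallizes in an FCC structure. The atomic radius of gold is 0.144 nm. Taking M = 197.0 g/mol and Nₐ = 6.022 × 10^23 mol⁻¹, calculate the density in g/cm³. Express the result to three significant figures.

19.4 g/cm³

In an FCC lattice, atoms touch along the face diagonal, so √2·a = 4r, giving a = 0.4073 nm = 4.073 × 10^-8 cm.
With Z = 4, ρ = Z·M/(N_A·a³) = 4 × 197.0 / (6.022 × 10²³ × 6.757 × 10^-23) = 19.37 g/cm³.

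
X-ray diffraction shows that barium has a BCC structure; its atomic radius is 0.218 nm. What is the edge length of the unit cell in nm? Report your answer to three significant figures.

In a BCC lattice, atoms touch along the body diagonal, so √3·a = 4r.
a = 4r/√3 = 4 × 0.218 / 1.7321 = 0.503 nm.

0.503 nm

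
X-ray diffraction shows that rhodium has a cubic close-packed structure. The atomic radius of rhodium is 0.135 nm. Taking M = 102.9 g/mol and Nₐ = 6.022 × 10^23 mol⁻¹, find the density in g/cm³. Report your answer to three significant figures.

In an FCC lattice, atoms touch along the face diagonal, so √2·a = 4r, giving a = 0.3818 nm = 3.818 × 10^-8 cm.
With Z = 4, ρ = Z·M/(N_A·a³) = 4 × 102.9 / (6.022 × 10²³ × 5.567 × 10^-23) = 12.28 g/cm³.

12.3 g/cm³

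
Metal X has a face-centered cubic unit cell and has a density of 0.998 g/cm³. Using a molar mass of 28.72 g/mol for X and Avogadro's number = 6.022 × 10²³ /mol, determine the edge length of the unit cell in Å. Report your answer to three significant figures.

With Z = 4 atoms per FCC cell, a³ = Z·M/(N_A·ρ) = 4 × 28.72 / (6.022 × 10²³ × 0.9980 g/cm³) = 1.911 × 10^-22 cm³.
a = (1.911 × 10^-22)^(1/3) = 5.760 × 10^-8 cm = 5.76 Å.

5.76 Å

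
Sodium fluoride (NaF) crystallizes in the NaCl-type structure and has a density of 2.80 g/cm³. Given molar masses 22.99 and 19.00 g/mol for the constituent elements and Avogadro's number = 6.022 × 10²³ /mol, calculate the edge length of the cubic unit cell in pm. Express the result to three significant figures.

M(NaF) = 41.99 g/mol; Z = 4 formula units per cell.
a³ = Z·M/(N_A·ρ) = 4 × 41.99 / (6.022 × 10²³ × 2.80) = 9.961 × 10^-23 cm³, so a = 4.636 × 10^-8 cm = 464 pm.

464 pm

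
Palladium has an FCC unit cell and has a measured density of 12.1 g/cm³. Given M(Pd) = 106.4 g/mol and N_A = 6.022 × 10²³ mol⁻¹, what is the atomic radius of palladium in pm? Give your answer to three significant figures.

137 pm

For an FCC cell (Z = 4), a³ = Z·M/(N_A·ρ) = 4 × 106.4 / (6.022 × 10²³ × 12.10) = 5.841 × 10^-23 cm³, so a = 3.880 × 10^-8 cm = 388.0 pm.
Atoms touch along the face diagonal, so √2·a = 4r, so r = 0.3536 × a = 137 pm.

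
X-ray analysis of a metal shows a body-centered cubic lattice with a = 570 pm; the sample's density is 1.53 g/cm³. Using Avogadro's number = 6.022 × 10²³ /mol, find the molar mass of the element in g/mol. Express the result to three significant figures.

85.3 g/mol

A BCC cell has Z = 2 atoms; a = 5.700 × 10^-8 cm.
M = ρ·N_A·a³/Z = 1.53 × 6.022 × 10²³ × 1.852 × 10^-22 / 2 = 85.3 g/mol.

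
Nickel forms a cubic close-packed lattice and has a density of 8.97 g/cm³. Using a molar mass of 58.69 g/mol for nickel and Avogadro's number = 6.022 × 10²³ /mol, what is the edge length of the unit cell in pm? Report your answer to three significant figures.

With Z = 4 atoms per FCC cell, a³ = Z·M/(N_A·ρ) = 4 × 58.69 / (6.022 × 10²³ × 8.970 g/cm³) = 4.346 × 10^-23 cm³.
a = (4.346 × 10^-23)^(1/3) = 3.516 × 10^-8 cm = 352 pm.

352 pm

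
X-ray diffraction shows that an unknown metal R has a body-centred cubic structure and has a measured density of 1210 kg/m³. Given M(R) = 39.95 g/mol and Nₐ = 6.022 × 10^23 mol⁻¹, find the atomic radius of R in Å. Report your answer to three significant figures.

2.07 Å

For a BCC cell (Z = 2), a³ = Z·M/(N_A·ρ) = 2 × 39.95 / (6.022 × 10²³ × 1.210) = 1.097 × 10^-22 cm³, so a = 4.786 × 10^-8 cm = 4.786 Å.
Atoms touch along the body diagonal, so √3·a = 4r, so r = 0.4330 × a = 2.07 Å.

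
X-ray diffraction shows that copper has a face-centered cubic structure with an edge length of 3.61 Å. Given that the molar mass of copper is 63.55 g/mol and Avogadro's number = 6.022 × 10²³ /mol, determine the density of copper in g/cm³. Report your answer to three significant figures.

8.97 g/cm³

An FCC unit cell contains Z = 4 atoms.
Cell volume: a³ = (3.61 Å)³ = (3.610 × 10^-8 cm)³ = 4.705 × 10^-23 cm³.
ρ = Z·M/(N_A·a³) = 4 × 63.55 / (6.022 × 10²³ × 4.705 × 10^-23) = 8.972 g/cm³.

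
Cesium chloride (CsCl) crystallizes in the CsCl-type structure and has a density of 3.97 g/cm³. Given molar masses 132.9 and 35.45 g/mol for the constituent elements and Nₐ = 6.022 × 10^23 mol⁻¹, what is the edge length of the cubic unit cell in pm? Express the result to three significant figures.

M(CsCl) = 168.35 g/mol; Z = 1 formula unit per cell.
a³ = Z·M/(N_A·ρ) = 1 × 168.35 / (6.022 × 10²³ × 3.97) = 7.042 × 10^-23 cm³, so a = 4.129 × 10^-8 cm = 413 pm.

413 pm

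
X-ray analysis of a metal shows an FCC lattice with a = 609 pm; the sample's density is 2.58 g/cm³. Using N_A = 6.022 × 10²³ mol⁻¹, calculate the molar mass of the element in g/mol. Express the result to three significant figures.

An FCC cell has Z = 4 atoms; a = 6.090 × 10^-8 cm.
M = ρ·N_A·a³/Z = 2.58 × 6.022 × 10²³ × 2.259 × 10^-22 / 4 = 87.7 g/mol.

87.7 g/mol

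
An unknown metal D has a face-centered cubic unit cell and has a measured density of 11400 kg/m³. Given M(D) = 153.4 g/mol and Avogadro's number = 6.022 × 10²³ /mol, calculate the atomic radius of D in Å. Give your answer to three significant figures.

1.58 Å

For an FCC cell (Z = 4), a³ = Z·M/(N_A·ρ) = 4 × 153.4 / (6.022 × 10²³ × 11.40) = 8.938 × 10^-23 cm³, so a = 4.471 × 10^-8 cm = 4.471 Å.
Atoms touch along the face diagonal, so √2·a = 4r, so r = 0.3536 × a = 1.58 Å.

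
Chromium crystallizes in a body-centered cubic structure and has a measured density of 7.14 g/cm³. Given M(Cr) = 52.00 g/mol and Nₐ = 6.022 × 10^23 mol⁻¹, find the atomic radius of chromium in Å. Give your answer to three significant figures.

For a BCC cell (Z = 2), a³ = Z·M/(N_A·ρ) = 2 × 52.00 / (6.022 × 10²³ × 7.140) = 2.419 × 10^-23 cm³, so a = 2.892 × 10^-8 cm = 2.892 Å.
Atoms touch along the body diagonal, so √3·a = 4r, so r = 0.4330 × a = 1.25 Å.

1.25 Å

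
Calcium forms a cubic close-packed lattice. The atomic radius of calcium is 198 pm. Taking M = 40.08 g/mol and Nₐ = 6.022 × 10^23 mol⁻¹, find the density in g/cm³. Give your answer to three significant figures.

In an FCC lattice, atoms touch along the face diagonal, so √2·a = 4r, giving a = 560.0 pm = 5.600 × 10^-8 cm.
With Z = 4, ρ = Z·M/(N_A·a³) = 4 × 40.08 / (6.022 × 10²³ × 1.756 × 10^-22) = 1.516 g/cm³.

1.52 g/cm³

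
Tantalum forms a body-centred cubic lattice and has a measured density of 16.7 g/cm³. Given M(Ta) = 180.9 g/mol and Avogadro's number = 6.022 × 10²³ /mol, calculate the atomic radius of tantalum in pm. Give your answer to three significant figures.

143 pm

For a BCC cell (Z = 2), a³ = Z·M/(N_A·ρ) = 2 × 180.9 / (6.022 × 10²³ × 16.70) = 3.598 × 10^-23 cm³, so a = 3.301 × 10^-8 cm = 330.1 pm.
Atoms touch along the body diagonal, so √3·a = 4r, so r = 0.4330 × a = 143 pm.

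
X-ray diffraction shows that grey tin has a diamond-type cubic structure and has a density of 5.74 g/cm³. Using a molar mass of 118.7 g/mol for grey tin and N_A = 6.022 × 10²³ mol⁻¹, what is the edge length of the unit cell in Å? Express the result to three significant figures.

6.50 Å

With Z = 8 atoms per diamond cubic cell, a³ = Z·M/(N_A·ρ) = 8 × 118.7 / (6.022 × 10²³ × 5.740 g/cm³) = 2.747 × 10^-22 cm³.
a = (2.747 × 10^-22)^(1/3) = 6.501 × 10^-8 cm = 6.50 Å.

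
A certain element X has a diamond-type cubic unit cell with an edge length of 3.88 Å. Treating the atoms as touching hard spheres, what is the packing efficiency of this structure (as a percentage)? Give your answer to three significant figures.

34.0%

In a diamond cubic lattice nearest neighbors lie along the body diagonal with √3·a = 8r, so r = 0.2165a = 0.8400 Å.
Packing fraction = Z·(4/3)πr³ / a³ = 8 × (4/3)π × (0.8400)³ / (3.88)³ = 0.3401 = 34.0%.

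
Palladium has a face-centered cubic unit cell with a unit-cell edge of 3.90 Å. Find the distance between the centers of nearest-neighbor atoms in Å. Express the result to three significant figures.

In an FCC structure, atoms touch along the face diagonal, so √2·a = 4r; the nearest-neighbor distance equals 2r = 0.7071·a.
d = 0.7071 × 3.90 = 2.76 Å.

2.76 Å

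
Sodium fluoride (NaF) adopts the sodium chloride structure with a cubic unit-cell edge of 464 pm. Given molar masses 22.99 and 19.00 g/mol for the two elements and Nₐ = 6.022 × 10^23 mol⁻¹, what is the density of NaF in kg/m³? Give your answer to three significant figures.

2790 kg/m³

The sodium chloride structure contains Z = 4 formula units per cell; M(NaF) = 22.99 + 19.00 = 41.99 g/mol.
a³ = (4.640 × 10^-8 cm)³ = 9.990 × 10^-23 cm³.
ρ = 4 × 41.99 / (6.022 × 10²³ × 9.990 × 10^-23) = 2.792 g/cm³ = 2790 kg/m³.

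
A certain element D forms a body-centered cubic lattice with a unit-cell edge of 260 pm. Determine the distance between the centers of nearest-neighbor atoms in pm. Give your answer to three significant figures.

In a BCC structure, atoms touch along the body diagonal, so √3·a = 4r; the nearest-neighbor distance equals 2r = 0.8660·a.
d = 0.8660 × 260 = 225 pm.

225 pm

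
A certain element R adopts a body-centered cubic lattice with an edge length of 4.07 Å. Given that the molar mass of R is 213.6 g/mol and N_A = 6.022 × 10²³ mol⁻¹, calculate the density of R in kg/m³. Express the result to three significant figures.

A BCC unit cell contains Z = 2 atoms.
Cell volume: a³ = (4.07 Å)³ = (4.070 × 10^-8 cm)³ = 6.742 × 10^-23 cm³.
ρ = Z·M/(N_A·a³) = 2 × 213.6 / (6.022 × 10²³ × 6.742 × 10^-23) = 10.52 g/cm³ = 10500 kg/m³.

10500 kg/m³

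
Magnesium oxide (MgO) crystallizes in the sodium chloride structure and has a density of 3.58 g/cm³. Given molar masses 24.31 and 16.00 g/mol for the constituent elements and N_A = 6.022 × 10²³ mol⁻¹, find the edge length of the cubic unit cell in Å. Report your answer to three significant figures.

4.21 Å

M(MgO) = 40.31 g/mol; Z = 4 formula units per cell.
a³ = Z·M/(N_A·ρ) = 4 × 40.31 / (6.022 × 10²³ × 3.58) = 7.479 × 10^-23 cm³, so a = 4.213 × 10^-8 cm = 4.21 Å.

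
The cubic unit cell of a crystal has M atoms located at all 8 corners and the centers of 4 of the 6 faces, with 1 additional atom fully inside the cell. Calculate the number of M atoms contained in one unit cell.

4

Corner atoms are shared by 8 cells (1/8 each), face atoms by 2 (1/2 each), interior atoms are unshared.
Net atoms = 8 × 1/8 + 4 × 1/2 + 1 = 1 + 2 + 1 = 4.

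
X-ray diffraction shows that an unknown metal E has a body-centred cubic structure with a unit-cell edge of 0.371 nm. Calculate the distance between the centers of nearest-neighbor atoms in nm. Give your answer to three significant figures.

In a BCC structure, atoms touch along the body diagonal, so √3·a = 4r; the nearest-neighbor distance equals 2r = 0.8660·a.
d = 0.8660 × 0.371 = 0.321 nm.

0.321 nm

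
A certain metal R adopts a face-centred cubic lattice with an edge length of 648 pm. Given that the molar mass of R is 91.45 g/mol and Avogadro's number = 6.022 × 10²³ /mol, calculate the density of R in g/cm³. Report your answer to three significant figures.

2.23 g/cm³

An FCC unit cell contains Z = 4 atoms.
Cell volume: a³ = (648 pm)³ = (6.480 × 10^-8 cm)³ = 2.721 × 10^-22 cm³.
ρ = Z·M/(N_A·a³) = 4 × 91.45 / (6.022 × 10²³ × 2.721 × 10^-22) = 2.232 g/cm³.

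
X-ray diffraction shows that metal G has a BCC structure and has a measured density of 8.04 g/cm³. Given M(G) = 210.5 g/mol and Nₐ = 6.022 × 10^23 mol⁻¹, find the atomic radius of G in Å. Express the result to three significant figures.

1.92 Å

For a BCC cell (Z = 2), a³ = Z·M/(N_A·ρ) = 2 × 210.5 / (6.022 × 10²³ × 8.040) = 8.695 × 10^-23 cm³, so a = 4.430 × 10^-8 cm = 4.430 Å.
Atoms touch along the body diagonal, so √3·a = 4r, so r = 0.4330 × a = 1.92 Å.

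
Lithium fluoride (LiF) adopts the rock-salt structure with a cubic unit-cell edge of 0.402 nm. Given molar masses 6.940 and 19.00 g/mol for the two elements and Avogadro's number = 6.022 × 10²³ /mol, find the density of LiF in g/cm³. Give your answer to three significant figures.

2.65 g/cm³

The rock-salt structure contains Z = 4 formula units per cell; M(LiF) = 6.940 + 19.00 = 25.94 g/mol.
a³ = (4.020 × 10^-8 cm)³ = 6.496 × 10^-23 cm³.
ρ = 4 × 25.94 / (6.022 × 10²³ × 6.496 × 10^-23) = 2.652 g/cm³.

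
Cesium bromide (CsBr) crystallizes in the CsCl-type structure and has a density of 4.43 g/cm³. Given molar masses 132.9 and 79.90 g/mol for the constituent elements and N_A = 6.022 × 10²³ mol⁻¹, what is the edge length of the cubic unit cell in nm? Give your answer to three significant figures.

0.430 nm

M(CsBr) = 212.8 g/mol; Z = 1 formula unit per cell.
a³ = Z·M/(N_A·ρ) = 1 × 212.8 / (6.022 × 10²³ × 4.43) = 7.977 × 10^-23 cm³, so a = 4.305 × 10^-8 cm = 0.430 nm.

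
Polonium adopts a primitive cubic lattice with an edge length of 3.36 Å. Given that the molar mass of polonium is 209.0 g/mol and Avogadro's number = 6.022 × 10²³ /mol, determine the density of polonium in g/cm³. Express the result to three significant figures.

A simple cubic unit cell contains Z = 1 atom.
Cell volume: a³ = (3.36 Å)³ = (3.360 × 10^-8 cm)³ = 3.793 × 10^-23 cm³.
ρ = Z·M/(N_A·a³) = 1 × 209.0 / (6.022 × 10²³ × 3.793 × 10^-23) = 9.149 g/cm³.

9.15 g/cm³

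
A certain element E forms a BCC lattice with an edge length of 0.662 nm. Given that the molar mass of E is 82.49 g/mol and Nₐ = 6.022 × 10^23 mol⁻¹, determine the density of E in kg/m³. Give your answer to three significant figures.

944 kg/m³

A BCC unit cell contains Z = 2 atoms.
Cell volume: a³ = (0.662 nm)³ = (6.620 × 10^-8 cm)³ = 2.901 × 10^-22 cm³.
ρ = Z·M/(N_A·a³) = 2 × 82.49 / (6.022 × 10²³ × 2.901 × 10^-22) = 0.9443 g/cm³ = 944 kg/m³.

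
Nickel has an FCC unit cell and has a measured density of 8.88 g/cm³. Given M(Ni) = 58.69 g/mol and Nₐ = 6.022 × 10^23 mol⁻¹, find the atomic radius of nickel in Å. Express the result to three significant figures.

1.25 Å

For an FCC cell (Z = 4), a³ = Z·M/(N_A·ρ) = 4 × 58.69 / (6.022 × 10²³ × 8.880) = 4.390 × 10^-23 cm³, so a = 3.528 × 10^-8 cm = 3.528 Å.
Atoms touch along the face diagonal, so √2·a = 4r, so r = 0.3536 × a = 1.25 Å.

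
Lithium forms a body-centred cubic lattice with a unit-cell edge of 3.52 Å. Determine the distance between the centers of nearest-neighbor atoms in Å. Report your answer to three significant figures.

3.05 Å

In a BCC structure, atoms touch along the body diagonal, so √3·a = 4r; the nearest-neighbor distance equals 2r = 0.8660·a.
d = 0.8660 × 3.52 = 3.05 Å.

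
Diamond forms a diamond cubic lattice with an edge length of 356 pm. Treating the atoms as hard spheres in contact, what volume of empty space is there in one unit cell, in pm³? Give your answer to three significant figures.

2.98 × 10^7 pm³

In a diamond cubic lattice nearest neighbors lie along the body diagonal with √3·a = 8r, so r = 0.2165a = 77.08 pm.
V_cell = a³ = 4.512 × 10^7 pm³; V_atoms = 8 × (4/3)πr³ = 1.534 × 10^7 pm³.
Empty space = 4.512 × 10^7 − 1.534 × 10^7 = 2.98 × 10^7 pm³.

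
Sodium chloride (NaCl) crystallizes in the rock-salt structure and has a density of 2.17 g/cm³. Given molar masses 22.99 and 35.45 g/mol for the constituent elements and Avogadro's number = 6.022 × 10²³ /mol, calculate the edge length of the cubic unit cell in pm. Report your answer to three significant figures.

563 pm

M(NaCl) = 58.44 g/mol; Z = 4 formula units per cell.
a³ = Z·M/(N_A·ρ) = 4 × 58.44 / (6.022 × 10²³ × 2.17) = 1.789 × 10^-22 cm³, so a = 5.635 × 10^-8 cm = 563 pm.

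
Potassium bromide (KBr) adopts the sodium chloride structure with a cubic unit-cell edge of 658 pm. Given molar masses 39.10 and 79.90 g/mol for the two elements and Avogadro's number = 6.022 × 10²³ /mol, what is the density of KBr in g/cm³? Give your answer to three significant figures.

The sodium chloride structure contains Z = 4 formula units per cell; M(KBr) = 39.10 + 79.90 = 119.0 g/mol.
a³ = (6.580 × 10^-8 cm)³ = 2.849 × 10^-22 cm³.
ρ = 4 × 119.0 / (6.022 × 10²³ × 2.849 × 10^-22) = 2.775 g/cm³.

2.77 g/cm³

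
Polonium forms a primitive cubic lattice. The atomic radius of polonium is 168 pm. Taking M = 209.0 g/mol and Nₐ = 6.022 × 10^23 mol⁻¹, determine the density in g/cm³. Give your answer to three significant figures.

9.15 g/cm³

In a simple cubic lattice, atoms touch along the cell edge, so a = 2r, giving a = 336.0 pm = 3.360 × 10^-8 cm.
With Z = 1, ρ = Z·M/(N_A·a³) = 1 × 209.0 / (6.022 × 10²³ × 3.793 × 10^-23) = 9.149 g/cm³.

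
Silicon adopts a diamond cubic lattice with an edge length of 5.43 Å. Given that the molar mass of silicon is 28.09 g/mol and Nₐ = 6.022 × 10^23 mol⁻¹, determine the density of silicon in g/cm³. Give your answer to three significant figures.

2.33 g/cm³

A diamond cubic unit cell contains Z = 8 atoms.
Cell volume: a³ = (5.43 Å)³ = (5.430 × 10^-8 cm)³ = 1.601 × 10^-22 cm³.
ρ = Z·M/(N_A·a³) = 8 × 28.09 / (6.022 × 10²³ × 1.601 × 10^-22) = 2.331 g/cm³.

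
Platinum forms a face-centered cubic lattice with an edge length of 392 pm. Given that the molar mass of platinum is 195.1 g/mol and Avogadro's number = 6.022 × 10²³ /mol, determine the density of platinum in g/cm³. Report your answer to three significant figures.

An FCC unit cell contains Z = 4 atoms.
Cell volume: a³ = (392 pm)³ = (3.920 × 10^-8 cm)³ = 6.024 × 10^-23 cm³.
ρ = Z·M/(N_A·a³) = 4 × 195.1 / (6.022 × 10²³ × 6.024 × 10^-23) = 21.51 g/cm³.

21.5 g/cm³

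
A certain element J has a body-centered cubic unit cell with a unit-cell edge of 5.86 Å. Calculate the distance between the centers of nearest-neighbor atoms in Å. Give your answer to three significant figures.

In a BCC structure, atoms touch along the body diagonal, so √3·a = 4r; the nearest-neighbor distance equals 2r = 0.8660·a.
d = 0.8660 × 5.86 = 5.07 Å.

5.07 Å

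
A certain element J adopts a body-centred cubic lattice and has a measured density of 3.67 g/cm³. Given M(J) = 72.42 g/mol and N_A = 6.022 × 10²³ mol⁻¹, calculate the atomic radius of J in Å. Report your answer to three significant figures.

For a BCC cell (Z = 2), a³ = Z·M/(N_A·ρ) = 2 × 72.42 / (6.022 × 10²³ × 3.670) = 6.554 × 10^-23 cm³, so a = 4.032 × 10^-8 cm = 4.032 Å.
Atoms touch along the body diagonal, so √3·a = 4r, so r = 0.4330 × a = 1.75 Å.

1.75 Å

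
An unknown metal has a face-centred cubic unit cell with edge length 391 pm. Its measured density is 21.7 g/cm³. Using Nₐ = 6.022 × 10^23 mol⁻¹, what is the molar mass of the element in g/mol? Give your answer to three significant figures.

195 g/mol

An FCC cell has Z = 4 atoms; a = 3.910 × 10^-8 cm.
M = ρ·N_A·a³/Z = 21.7 × 6.022 × 10²³ × 5.978 × 10^-23 / 4 = 195 g/mol.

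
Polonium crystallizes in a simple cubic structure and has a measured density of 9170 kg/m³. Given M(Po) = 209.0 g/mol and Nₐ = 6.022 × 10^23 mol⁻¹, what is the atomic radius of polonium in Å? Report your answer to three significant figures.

1.68 Å

For a simple cubic cell (Z = 1), a³ = Z·M/(N_A·ρ) = 1 × 209.0 / (6.022 × 10²³ × 9.170) = 3.785 × 10^-23 cm³, so a = 3.357 × 10^-8 cm = 3.357 Å.
Atoms touch along the cell edge, so a = 2r, so r = 0.5000 × a = 1.68 Å.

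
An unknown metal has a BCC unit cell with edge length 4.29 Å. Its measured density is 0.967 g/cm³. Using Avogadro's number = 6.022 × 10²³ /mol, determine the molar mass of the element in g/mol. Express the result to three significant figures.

23.0 g/mol

A BCC cell has Z = 2 atoms; a = 4.290 × 10^-8 cm.
M = ρ·N_A·a³/Z = 0.967 × 6.022 × 10²³ × 7.895 × 10^-23 / 2 = 23.0 g/mol.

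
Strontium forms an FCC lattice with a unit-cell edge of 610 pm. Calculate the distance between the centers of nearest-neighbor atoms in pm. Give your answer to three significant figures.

In an FCC structure, atoms touch along the face diagonal, so √2·a = 4r; the nearest-neighbor distance equals 2r = 0.7071·a.
d = 0.7071 × 610 = 431 pm.

431 pm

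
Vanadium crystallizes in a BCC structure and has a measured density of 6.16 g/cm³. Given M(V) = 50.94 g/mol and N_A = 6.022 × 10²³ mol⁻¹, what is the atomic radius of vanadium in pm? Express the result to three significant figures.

For a BCC cell (Z = 2), a³ = Z·M/(N_A·ρ) = 2 × 50.94 / (6.022 × 10²³ × 6.160) = 2.746 × 10^-23 cm³, so a = 3.017 × 10^-8 cm = 301.7 pm.
Atoms touch along the body diagonal, so √3·a = 4r, so r = 0.4330 × a = 131 pm.

131 pm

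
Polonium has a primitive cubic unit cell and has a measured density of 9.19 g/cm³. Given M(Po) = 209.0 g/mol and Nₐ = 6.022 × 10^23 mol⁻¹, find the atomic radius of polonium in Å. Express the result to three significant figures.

1.68 Å

For a simple cubic cell (Z = 1), a³ = Z·M/(N_A·ρ) = 1 × 209.0 / (6.022 × 10²³ × 9.190) = 3.777 × 10^-23 cm³, so a = 3.355 × 10^-8 cm = 3.355 Å.
Atoms touch along the cell edge, so a = 2r, so r = 0.5000 × a = 1.68 Å.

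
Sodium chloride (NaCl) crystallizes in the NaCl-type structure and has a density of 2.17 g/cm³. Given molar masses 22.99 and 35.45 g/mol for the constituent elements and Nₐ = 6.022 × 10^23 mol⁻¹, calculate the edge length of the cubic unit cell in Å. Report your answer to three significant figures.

5.63 Å

M(NaCl) = 58.44 g/mol; Z = 4 formula units per cell.
a³ = Z·M/(N_A·ρ) = 4 × 58.44 / (6.022 × 10²³ × 2.17) = 1.789 × 10^-22 cm³, so a = 5.635 × 10^-8 cm = 5.63 Å.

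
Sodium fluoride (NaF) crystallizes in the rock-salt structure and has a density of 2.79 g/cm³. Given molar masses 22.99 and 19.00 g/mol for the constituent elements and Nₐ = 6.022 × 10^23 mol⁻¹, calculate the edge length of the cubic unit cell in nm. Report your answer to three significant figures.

M(NaF) = 41.99 g/mol; Z = 4 formula units per cell.
a³ = Z·M/(N_A·ρ) = 4 × 41.99 / (6.022 × 10²³ × 2.79) = 9.997 × 10^-23 cm³, so a = 4.641 × 10^-8 cm = 0.464 nm.

0.464 nm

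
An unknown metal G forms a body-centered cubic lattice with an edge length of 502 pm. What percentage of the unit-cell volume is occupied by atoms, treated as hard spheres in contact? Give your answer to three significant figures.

68.0%

In a BCC lattice atoms touch along the body diagonal, so √3·a = 4r, so r = 0.4330a = 217.4 pm.
Packing fraction = Z·(4/3)πr³ / a³ = 2 × (4/3)π × (217.4)³ / (502)³ = 0.6802 = 68.0%.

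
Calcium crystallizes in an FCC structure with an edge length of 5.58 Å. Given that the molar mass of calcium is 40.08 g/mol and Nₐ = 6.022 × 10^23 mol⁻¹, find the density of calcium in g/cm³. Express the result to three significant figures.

1.53 g/cm³

An FCC unit cell contains Z = 4 atoms.
Cell volume: a³ = (5.58 Å)³ = (5.580 × 10^-8 cm)³ = 1.737 × 10^-22 cm³.
ρ = Z·M/(N_A·a³) = 4 × 40.08 / (6.022 × 10²³ × 1.737 × 10^-22) = 1.532 g/cm³.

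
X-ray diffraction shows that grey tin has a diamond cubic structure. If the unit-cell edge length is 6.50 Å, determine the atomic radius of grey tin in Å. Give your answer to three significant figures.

1.41 Å

In a diamond cubic lattice, nearest neighbors lie along the body diagonal with √3·a = 8r.
r = √3·a/8 = 1.7321 × 6.50 / 8 = 1.41 Å.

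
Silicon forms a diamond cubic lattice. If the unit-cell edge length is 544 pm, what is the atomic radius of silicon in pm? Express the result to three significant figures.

118 pm

In a diamond cubic lattice, nearest neighbors lie along the body diagonal with √3·a = 8r.
r = √3·a/8 = 1.7321 × 544 / 8 = 118 pm.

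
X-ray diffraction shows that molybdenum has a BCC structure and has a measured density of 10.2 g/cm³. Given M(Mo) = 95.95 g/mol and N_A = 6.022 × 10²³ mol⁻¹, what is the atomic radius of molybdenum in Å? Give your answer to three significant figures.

1.36 Å

For a BCC cell (Z = 2), a³ = Z·M/(N_A·ρ) = 2 × 95.95 / (6.022 × 10²³ × 10.20) = 3.124 × 10^-23 cm³, so a = 3.150 × 10^-8 cm = 3.150 Å.
Atoms touch along the body diagonal, so √3·a = 4r, so r = 0.4330 × a = 1.36 Å.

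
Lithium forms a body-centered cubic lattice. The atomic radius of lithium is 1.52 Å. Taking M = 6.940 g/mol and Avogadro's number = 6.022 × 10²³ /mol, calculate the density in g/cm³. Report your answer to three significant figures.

In a BCC lattice, atoms touch along the body diagonal, so √3·a = 4r, giving a = 3.510 Å = 3.510 × 10^-8 cm.
With Z = 2, ρ = Z·M/(N_A·a³) = 2 × 6.940 / (6.022 × 10²³ × 4.325 × 10^-23) = 0.5329 g/cm³.

0.533 g/cm³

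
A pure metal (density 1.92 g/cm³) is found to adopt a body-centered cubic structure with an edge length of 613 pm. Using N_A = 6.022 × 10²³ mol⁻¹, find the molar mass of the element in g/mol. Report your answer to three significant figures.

A BCC cell has Z = 2 atoms; a = 6.130 × 10^-8 cm.
M = ρ·N_A·a³/Z = 1.92 × 6.022 × 10²³ × 2.303 × 10^-22 / 2 = 133 g/mol.

133 g/mol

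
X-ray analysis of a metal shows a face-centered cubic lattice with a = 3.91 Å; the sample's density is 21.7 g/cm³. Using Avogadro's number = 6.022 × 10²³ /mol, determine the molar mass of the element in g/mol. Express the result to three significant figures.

An FCC cell has Z = 4 atoms; a = 3.910 × 10^-8 cm.
M = ρ·N_A·a³/Z = 21.7 × 6.022 × 10²³ × 5.978 × 10^-23 / 4 = 195 g/mol.

195 g/mol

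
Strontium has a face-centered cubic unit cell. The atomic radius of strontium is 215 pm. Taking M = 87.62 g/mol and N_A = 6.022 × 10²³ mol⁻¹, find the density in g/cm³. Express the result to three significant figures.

2.59 g/cm³

In an FCC lattice, atoms touch along the face diagonal, so √2·a = 4r, giving a = 608.1 pm = 6.081 × 10^-8 cm.
With Z = 4, ρ = Z·M/(N_A·a³) = 4 × 87.62 / (6.022 × 10²³ × 2.249 × 10^-22) = 2.588 g/cm³.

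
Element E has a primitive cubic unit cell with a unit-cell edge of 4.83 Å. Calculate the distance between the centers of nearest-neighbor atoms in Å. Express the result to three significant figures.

4.83 Å

In a simple cubic structure, atoms touch along the cell edge, so a = 2r; the nearest-neighbor distance equals 2r = 1.000·a.
d = 1.000 × 4.83 = 4.83 Å.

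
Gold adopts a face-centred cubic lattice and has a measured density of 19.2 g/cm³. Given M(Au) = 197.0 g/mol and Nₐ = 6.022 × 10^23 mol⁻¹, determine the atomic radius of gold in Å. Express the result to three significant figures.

For an FCC cell (Z = 4), a³ = Z·M/(N_A·ρ) = 4 × 197.0 / (6.022 × 10²³ × 19.20) = 6.815 × 10^-23 cm³, so a = 4.085 × 10^-8 cm = 4.085 Å.
Atoms touch along the face diagonal, so √2·a = 4r, so r = 0.3536 × a = 1.44 Å.

1.44 Å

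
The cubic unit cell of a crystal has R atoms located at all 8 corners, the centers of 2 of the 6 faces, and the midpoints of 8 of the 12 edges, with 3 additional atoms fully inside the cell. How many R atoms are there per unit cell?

7

Corner atoms are shared by 8 cells (1/8 each), face atoms by 2 (1/2 each), edge atoms by 4 (1/4 each), interior atoms are unshared.
Net atoms = 8 × 1/8 + 2 × 1/2 + 8 × 1/4 + 3 = 1 + 1 + 2 + 3 = 7.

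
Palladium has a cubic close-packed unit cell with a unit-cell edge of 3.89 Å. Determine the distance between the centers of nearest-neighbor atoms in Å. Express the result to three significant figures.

In an FCC structure, atoms touch along the face diagonal, so √2·a = 4r; the nearest-neighbor distance equals 2r = 0.7071·a.
d = 0.7071 × 3.89 = 2.75 Å.

2.75 Å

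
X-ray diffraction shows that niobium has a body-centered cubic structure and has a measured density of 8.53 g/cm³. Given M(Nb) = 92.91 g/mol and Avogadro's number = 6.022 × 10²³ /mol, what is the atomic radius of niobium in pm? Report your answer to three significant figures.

143 pm

For a BCC cell (Z = 2), a³ = Z·M/(N_A·ρ) = 2 × 92.91 / (6.022 × 10²³ × 8.530) = 3.617 × 10^-23 cm³, so a = 3.307 × 10^-8 cm = 330.7 pm.
Atoms touch along the body diagonal, so √3·a = 4r, so r = 0.4330 × a = 143 pm.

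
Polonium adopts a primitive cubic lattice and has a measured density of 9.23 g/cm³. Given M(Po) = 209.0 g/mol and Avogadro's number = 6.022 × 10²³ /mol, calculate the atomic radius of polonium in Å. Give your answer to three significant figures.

1.68 Å

For a simple cubic cell (Z = 1), a³ = Z·M/(N_A·ρ) = 1 × 209.0 / (6.022 × 10²³ × 9.230) = 3.760 × 10^-23 cm³, so a = 3.350 × 10^-8 cm = 3.350 Å.
Atoms touch along the cell edge, so a = 2r, so r = 0.5000 × a = 1.68 Å.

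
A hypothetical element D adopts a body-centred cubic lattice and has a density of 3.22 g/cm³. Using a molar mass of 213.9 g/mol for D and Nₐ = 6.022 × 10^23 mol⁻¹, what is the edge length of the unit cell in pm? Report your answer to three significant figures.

604 pm

With Z = 2 atoms per BCC cell, a³ = Z·M/(N_A·ρ) = 2 × 213.9 / (6.022 × 10²³ × 3.220 g/cm³) = 2.206 × 10^-22 cm³.
a = (2.206 × 10^-22)^(1/3) = 6.042 × 10^-8 cm = 604 pm.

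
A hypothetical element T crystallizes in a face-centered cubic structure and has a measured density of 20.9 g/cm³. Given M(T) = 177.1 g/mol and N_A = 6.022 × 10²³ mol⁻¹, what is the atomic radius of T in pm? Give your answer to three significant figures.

For an FCC cell (Z = 4), a³ = Z·M/(N_A·ρ) = 4 × 177.1 / (6.022 × 10²³ × 20.90) = 5.628 × 10^-23 cm³, so a = 3.832 × 10^-8 cm = 383.2 pm.
Atoms touch along the face diagonal, so √2·a = 4r, so r = 0.3536 × a = 135 pm.

135 pm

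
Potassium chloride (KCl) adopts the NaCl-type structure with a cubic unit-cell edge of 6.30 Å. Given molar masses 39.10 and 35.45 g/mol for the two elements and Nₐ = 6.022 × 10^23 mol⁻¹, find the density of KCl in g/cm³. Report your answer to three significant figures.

1.98 g/cm³

The NaCl-type structure contains Z = 4 formula units per cell; M(KCl) = 39.10 + 35.45 = 74.55 g/mol.
a³ = (6.300 × 10^-8 cm)³ = 2.500 × 10^-22 cm³.
ρ = 4 × 74.55 / (6.022 × 10²³ × 2.500 × 10^-22) = 1.980 g/cm³.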